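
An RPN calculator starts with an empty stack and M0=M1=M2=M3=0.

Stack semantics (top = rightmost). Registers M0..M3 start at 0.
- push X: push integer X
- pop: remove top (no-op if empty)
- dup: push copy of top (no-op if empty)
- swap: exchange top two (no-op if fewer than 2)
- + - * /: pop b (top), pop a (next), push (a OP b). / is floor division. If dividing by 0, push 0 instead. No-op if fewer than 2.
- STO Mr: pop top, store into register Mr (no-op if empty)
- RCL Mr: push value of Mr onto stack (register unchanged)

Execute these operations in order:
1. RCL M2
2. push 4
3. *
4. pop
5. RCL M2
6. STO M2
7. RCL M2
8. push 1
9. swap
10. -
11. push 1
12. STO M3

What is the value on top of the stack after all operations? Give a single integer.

After op 1 (RCL M2): stack=[0] mem=[0,0,0,0]
After op 2 (push 4): stack=[0,4] mem=[0,0,0,0]
After op 3 (*): stack=[0] mem=[0,0,0,0]
After op 4 (pop): stack=[empty] mem=[0,0,0,0]
After op 5 (RCL M2): stack=[0] mem=[0,0,0,0]
After op 6 (STO M2): stack=[empty] mem=[0,0,0,0]
After op 7 (RCL M2): stack=[0] mem=[0,0,0,0]
After op 8 (push 1): stack=[0,1] mem=[0,0,0,0]
After op 9 (swap): stack=[1,0] mem=[0,0,0,0]
After op 10 (-): stack=[1] mem=[0,0,0,0]
After op 11 (push 1): stack=[1,1] mem=[0,0,0,0]
After op 12 (STO M3): stack=[1] mem=[0,0,0,1]

Answer: 1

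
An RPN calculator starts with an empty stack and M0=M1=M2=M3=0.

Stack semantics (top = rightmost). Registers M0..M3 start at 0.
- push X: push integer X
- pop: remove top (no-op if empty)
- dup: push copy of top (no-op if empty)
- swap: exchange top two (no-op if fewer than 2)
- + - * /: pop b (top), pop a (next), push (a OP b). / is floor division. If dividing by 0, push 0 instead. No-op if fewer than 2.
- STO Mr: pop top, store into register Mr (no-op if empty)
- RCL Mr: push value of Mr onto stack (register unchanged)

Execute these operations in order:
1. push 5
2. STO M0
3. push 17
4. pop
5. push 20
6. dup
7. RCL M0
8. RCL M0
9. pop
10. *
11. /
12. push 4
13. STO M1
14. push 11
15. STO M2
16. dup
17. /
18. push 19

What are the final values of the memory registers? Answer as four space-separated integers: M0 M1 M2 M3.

After op 1 (push 5): stack=[5] mem=[0,0,0,0]
After op 2 (STO M0): stack=[empty] mem=[5,0,0,0]
After op 3 (push 17): stack=[17] mem=[5,0,0,0]
After op 4 (pop): stack=[empty] mem=[5,0,0,0]
After op 5 (push 20): stack=[20] mem=[5,0,0,0]
After op 6 (dup): stack=[20,20] mem=[5,0,0,0]
After op 7 (RCL M0): stack=[20,20,5] mem=[5,0,0,0]
After op 8 (RCL M0): stack=[20,20,5,5] mem=[5,0,0,0]
After op 9 (pop): stack=[20,20,5] mem=[5,0,0,0]
After op 10 (*): stack=[20,100] mem=[5,0,0,0]
After op 11 (/): stack=[0] mem=[5,0,0,0]
After op 12 (push 4): stack=[0,4] mem=[5,0,0,0]
After op 13 (STO M1): stack=[0] mem=[5,4,0,0]
After op 14 (push 11): stack=[0,11] mem=[5,4,0,0]
After op 15 (STO M2): stack=[0] mem=[5,4,11,0]
After op 16 (dup): stack=[0,0] mem=[5,4,11,0]
After op 17 (/): stack=[0] mem=[5,4,11,0]
After op 18 (push 19): stack=[0,19] mem=[5,4,11,0]

Answer: 5 4 11 0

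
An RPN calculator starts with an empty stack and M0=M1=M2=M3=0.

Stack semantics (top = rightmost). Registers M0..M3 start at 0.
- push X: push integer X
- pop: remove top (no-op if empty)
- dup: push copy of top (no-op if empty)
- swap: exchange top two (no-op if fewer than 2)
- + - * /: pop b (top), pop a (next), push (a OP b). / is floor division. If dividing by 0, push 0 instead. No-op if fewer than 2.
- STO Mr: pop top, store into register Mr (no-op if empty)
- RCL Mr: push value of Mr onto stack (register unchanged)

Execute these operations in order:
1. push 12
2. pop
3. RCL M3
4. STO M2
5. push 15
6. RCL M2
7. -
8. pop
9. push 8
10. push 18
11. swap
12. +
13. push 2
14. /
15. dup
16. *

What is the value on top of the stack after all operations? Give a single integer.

After op 1 (push 12): stack=[12] mem=[0,0,0,0]
After op 2 (pop): stack=[empty] mem=[0,0,0,0]
After op 3 (RCL M3): stack=[0] mem=[0,0,0,0]
After op 4 (STO M2): stack=[empty] mem=[0,0,0,0]
After op 5 (push 15): stack=[15] mem=[0,0,0,0]
After op 6 (RCL M2): stack=[15,0] mem=[0,0,0,0]
After op 7 (-): stack=[15] mem=[0,0,0,0]
After op 8 (pop): stack=[empty] mem=[0,0,0,0]
After op 9 (push 8): stack=[8] mem=[0,0,0,0]
After op 10 (push 18): stack=[8,18] mem=[0,0,0,0]
After op 11 (swap): stack=[18,8] mem=[0,0,0,0]
After op 12 (+): stack=[26] mem=[0,0,0,0]
After op 13 (push 2): stack=[26,2] mem=[0,0,0,0]
After op 14 (/): stack=[13] mem=[0,0,0,0]
After op 15 (dup): stack=[13,13] mem=[0,0,0,0]
After op 16 (*): stack=[169] mem=[0,0,0,0]

Answer: 169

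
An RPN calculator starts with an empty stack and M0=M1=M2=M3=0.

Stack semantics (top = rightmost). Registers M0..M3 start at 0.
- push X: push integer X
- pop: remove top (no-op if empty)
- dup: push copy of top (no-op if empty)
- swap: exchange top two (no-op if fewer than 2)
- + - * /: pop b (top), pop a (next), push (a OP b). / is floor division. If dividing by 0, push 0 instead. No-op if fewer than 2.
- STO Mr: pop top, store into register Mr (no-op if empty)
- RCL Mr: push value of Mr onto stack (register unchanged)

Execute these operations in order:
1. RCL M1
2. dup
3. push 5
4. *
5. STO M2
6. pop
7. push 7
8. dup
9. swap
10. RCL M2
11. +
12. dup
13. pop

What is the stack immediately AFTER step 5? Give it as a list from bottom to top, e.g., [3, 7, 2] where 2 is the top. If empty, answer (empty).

After op 1 (RCL M1): stack=[0] mem=[0,0,0,0]
After op 2 (dup): stack=[0,0] mem=[0,0,0,0]
After op 3 (push 5): stack=[0,0,5] mem=[0,0,0,0]
After op 4 (*): stack=[0,0] mem=[0,0,0,0]
After op 5 (STO M2): stack=[0] mem=[0,0,0,0]

[0]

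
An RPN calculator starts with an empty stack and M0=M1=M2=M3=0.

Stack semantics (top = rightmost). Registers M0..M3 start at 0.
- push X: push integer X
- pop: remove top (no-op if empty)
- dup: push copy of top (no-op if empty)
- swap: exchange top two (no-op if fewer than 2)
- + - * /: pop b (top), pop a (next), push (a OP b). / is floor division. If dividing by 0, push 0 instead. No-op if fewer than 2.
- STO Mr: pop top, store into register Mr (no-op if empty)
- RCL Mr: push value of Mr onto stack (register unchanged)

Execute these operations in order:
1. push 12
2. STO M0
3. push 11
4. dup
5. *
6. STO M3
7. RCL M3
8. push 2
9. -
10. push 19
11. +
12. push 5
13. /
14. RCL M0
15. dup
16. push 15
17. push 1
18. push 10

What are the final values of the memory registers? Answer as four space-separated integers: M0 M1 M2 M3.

Answer: 12 0 0 121

Derivation:
After op 1 (push 12): stack=[12] mem=[0,0,0,0]
After op 2 (STO M0): stack=[empty] mem=[12,0,0,0]
After op 3 (push 11): stack=[11] mem=[12,0,0,0]
After op 4 (dup): stack=[11,11] mem=[12,0,0,0]
After op 5 (*): stack=[121] mem=[12,0,0,0]
After op 6 (STO M3): stack=[empty] mem=[12,0,0,121]
After op 7 (RCL M3): stack=[121] mem=[12,0,0,121]
After op 8 (push 2): stack=[121,2] mem=[12,0,0,121]
After op 9 (-): stack=[119] mem=[12,0,0,121]
After op 10 (push 19): stack=[119,19] mem=[12,0,0,121]
After op 11 (+): stack=[138] mem=[12,0,0,121]
After op 12 (push 5): stack=[138,5] mem=[12,0,0,121]
After op 13 (/): stack=[27] mem=[12,0,0,121]
After op 14 (RCL M0): stack=[27,12] mem=[12,0,0,121]
After op 15 (dup): stack=[27,12,12] mem=[12,0,0,121]
After op 16 (push 15): stack=[27,12,12,15] mem=[12,0,0,121]
After op 17 (push 1): stack=[27,12,12,15,1] mem=[12,0,0,121]
After op 18 (push 10): stack=[27,12,12,15,1,10] mem=[12,0,0,121]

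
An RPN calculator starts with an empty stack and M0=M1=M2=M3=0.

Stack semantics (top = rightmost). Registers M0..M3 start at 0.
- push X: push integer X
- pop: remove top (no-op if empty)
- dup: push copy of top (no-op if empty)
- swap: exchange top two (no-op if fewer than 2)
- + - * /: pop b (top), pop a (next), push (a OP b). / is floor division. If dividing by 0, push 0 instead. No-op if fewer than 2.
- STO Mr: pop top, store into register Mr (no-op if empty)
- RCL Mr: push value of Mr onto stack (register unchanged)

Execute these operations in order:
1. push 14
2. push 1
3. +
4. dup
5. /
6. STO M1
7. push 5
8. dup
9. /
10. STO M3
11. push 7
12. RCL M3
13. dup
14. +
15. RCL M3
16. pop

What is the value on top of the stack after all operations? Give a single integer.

Answer: 2

Derivation:
After op 1 (push 14): stack=[14] mem=[0,0,0,0]
After op 2 (push 1): stack=[14,1] mem=[0,0,0,0]
After op 3 (+): stack=[15] mem=[0,0,0,0]
After op 4 (dup): stack=[15,15] mem=[0,0,0,0]
After op 5 (/): stack=[1] mem=[0,0,0,0]
After op 6 (STO M1): stack=[empty] mem=[0,1,0,0]
After op 7 (push 5): stack=[5] mem=[0,1,0,0]
After op 8 (dup): stack=[5,5] mem=[0,1,0,0]
After op 9 (/): stack=[1] mem=[0,1,0,0]
After op 10 (STO M3): stack=[empty] mem=[0,1,0,1]
After op 11 (push 7): stack=[7] mem=[0,1,0,1]
After op 12 (RCL M3): stack=[7,1] mem=[0,1,0,1]
After op 13 (dup): stack=[7,1,1] mem=[0,1,0,1]
After op 14 (+): stack=[7,2] mem=[0,1,0,1]
After op 15 (RCL M3): stack=[7,2,1] mem=[0,1,0,1]
After op 16 (pop): stack=[7,2] mem=[0,1,0,1]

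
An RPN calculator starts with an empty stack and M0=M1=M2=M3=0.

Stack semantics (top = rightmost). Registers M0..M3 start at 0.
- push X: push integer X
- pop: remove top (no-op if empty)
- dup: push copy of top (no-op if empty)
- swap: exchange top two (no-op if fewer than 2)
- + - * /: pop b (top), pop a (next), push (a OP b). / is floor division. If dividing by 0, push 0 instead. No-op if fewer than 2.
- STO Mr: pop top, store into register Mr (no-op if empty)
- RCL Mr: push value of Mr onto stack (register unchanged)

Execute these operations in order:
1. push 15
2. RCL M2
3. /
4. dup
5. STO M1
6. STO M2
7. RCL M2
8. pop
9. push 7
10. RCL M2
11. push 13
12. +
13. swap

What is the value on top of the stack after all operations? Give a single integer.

After op 1 (push 15): stack=[15] mem=[0,0,0,0]
After op 2 (RCL M2): stack=[15,0] mem=[0,0,0,0]
After op 3 (/): stack=[0] mem=[0,0,0,0]
After op 4 (dup): stack=[0,0] mem=[0,0,0,0]
After op 5 (STO M1): stack=[0] mem=[0,0,0,0]
After op 6 (STO M2): stack=[empty] mem=[0,0,0,0]
After op 7 (RCL M2): stack=[0] mem=[0,0,0,0]
After op 8 (pop): stack=[empty] mem=[0,0,0,0]
After op 9 (push 7): stack=[7] mem=[0,0,0,0]
After op 10 (RCL M2): stack=[7,0] mem=[0,0,0,0]
After op 11 (push 13): stack=[7,0,13] mem=[0,0,0,0]
After op 12 (+): stack=[7,13] mem=[0,0,0,0]
After op 13 (swap): stack=[13,7] mem=[0,0,0,0]

Answer: 7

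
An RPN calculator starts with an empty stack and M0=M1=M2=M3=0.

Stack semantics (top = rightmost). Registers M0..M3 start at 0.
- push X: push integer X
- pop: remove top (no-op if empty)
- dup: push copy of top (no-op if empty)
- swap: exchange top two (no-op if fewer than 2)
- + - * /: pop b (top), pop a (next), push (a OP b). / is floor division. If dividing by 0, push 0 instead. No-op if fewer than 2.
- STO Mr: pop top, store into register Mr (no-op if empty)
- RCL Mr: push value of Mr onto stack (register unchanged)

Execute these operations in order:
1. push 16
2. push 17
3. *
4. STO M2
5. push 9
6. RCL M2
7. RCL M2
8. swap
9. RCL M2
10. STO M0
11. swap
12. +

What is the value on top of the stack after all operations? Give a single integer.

After op 1 (push 16): stack=[16] mem=[0,0,0,0]
After op 2 (push 17): stack=[16,17] mem=[0,0,0,0]
After op 3 (*): stack=[272] mem=[0,0,0,0]
After op 4 (STO M2): stack=[empty] mem=[0,0,272,0]
After op 5 (push 9): stack=[9] mem=[0,0,272,0]
After op 6 (RCL M2): stack=[9,272] mem=[0,0,272,0]
After op 7 (RCL M2): stack=[9,272,272] mem=[0,0,272,0]
After op 8 (swap): stack=[9,272,272] mem=[0,0,272,0]
After op 9 (RCL M2): stack=[9,272,272,272] mem=[0,0,272,0]
After op 10 (STO M0): stack=[9,272,272] mem=[272,0,272,0]
After op 11 (swap): stack=[9,272,272] mem=[272,0,272,0]
After op 12 (+): stack=[9,544] mem=[272,0,272,0]

Answer: 544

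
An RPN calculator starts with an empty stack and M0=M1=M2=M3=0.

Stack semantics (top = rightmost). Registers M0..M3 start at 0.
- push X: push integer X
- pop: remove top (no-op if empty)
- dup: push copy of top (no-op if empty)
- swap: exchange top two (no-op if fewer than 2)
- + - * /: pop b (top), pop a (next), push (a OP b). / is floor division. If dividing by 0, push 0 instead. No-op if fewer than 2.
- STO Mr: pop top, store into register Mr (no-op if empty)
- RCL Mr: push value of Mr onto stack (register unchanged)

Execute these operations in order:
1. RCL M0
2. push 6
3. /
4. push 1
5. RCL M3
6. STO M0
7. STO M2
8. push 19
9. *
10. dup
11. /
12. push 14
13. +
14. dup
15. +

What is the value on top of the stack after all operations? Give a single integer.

Answer: 28

Derivation:
After op 1 (RCL M0): stack=[0] mem=[0,0,0,0]
After op 2 (push 6): stack=[0,6] mem=[0,0,0,0]
After op 3 (/): stack=[0] mem=[0,0,0,0]
After op 4 (push 1): stack=[0,1] mem=[0,0,0,0]
After op 5 (RCL M3): stack=[0,1,0] mem=[0,0,0,0]
After op 6 (STO M0): stack=[0,1] mem=[0,0,0,0]
After op 7 (STO M2): stack=[0] mem=[0,0,1,0]
After op 8 (push 19): stack=[0,19] mem=[0,0,1,0]
After op 9 (*): stack=[0] mem=[0,0,1,0]
After op 10 (dup): stack=[0,0] mem=[0,0,1,0]
After op 11 (/): stack=[0] mem=[0,0,1,0]
After op 12 (push 14): stack=[0,14] mem=[0,0,1,0]
After op 13 (+): stack=[14] mem=[0,0,1,0]
After op 14 (dup): stack=[14,14] mem=[0,0,1,0]
After op 15 (+): stack=[28] mem=[0,0,1,0]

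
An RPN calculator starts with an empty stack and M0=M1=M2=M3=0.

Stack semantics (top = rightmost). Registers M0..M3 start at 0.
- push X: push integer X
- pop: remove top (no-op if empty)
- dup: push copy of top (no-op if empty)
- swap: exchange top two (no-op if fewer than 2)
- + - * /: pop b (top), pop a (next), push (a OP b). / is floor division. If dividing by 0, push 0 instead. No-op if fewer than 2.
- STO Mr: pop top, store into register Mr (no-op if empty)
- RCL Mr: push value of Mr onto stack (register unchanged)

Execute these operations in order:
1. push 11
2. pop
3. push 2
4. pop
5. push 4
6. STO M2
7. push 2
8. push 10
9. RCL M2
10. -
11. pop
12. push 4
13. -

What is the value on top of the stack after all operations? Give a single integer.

After op 1 (push 11): stack=[11] mem=[0,0,0,0]
After op 2 (pop): stack=[empty] mem=[0,0,0,0]
After op 3 (push 2): stack=[2] mem=[0,0,0,0]
After op 4 (pop): stack=[empty] mem=[0,0,0,0]
After op 5 (push 4): stack=[4] mem=[0,0,0,0]
After op 6 (STO M2): stack=[empty] mem=[0,0,4,0]
After op 7 (push 2): stack=[2] mem=[0,0,4,0]
After op 8 (push 10): stack=[2,10] mem=[0,0,4,0]
After op 9 (RCL M2): stack=[2,10,4] mem=[0,0,4,0]
After op 10 (-): stack=[2,6] mem=[0,0,4,0]
After op 11 (pop): stack=[2] mem=[0,0,4,0]
After op 12 (push 4): stack=[2,4] mem=[0,0,4,0]
After op 13 (-): stack=[-2] mem=[0,0,4,0]

Answer: -2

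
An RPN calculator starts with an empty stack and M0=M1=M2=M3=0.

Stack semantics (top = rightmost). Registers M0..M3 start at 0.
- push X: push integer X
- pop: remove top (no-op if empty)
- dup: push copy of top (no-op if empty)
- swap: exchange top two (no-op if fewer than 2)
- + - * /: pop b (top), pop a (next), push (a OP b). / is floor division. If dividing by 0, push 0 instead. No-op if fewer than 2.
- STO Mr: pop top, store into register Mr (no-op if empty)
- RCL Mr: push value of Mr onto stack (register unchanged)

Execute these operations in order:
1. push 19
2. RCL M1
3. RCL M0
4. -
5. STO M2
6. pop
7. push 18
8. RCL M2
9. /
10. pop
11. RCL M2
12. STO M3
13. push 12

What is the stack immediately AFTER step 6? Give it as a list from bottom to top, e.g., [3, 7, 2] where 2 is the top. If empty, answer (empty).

After op 1 (push 19): stack=[19] mem=[0,0,0,0]
After op 2 (RCL M1): stack=[19,0] mem=[0,0,0,0]
After op 3 (RCL M0): stack=[19,0,0] mem=[0,0,0,0]
After op 4 (-): stack=[19,0] mem=[0,0,0,0]
After op 5 (STO M2): stack=[19] mem=[0,0,0,0]
After op 6 (pop): stack=[empty] mem=[0,0,0,0]

(empty)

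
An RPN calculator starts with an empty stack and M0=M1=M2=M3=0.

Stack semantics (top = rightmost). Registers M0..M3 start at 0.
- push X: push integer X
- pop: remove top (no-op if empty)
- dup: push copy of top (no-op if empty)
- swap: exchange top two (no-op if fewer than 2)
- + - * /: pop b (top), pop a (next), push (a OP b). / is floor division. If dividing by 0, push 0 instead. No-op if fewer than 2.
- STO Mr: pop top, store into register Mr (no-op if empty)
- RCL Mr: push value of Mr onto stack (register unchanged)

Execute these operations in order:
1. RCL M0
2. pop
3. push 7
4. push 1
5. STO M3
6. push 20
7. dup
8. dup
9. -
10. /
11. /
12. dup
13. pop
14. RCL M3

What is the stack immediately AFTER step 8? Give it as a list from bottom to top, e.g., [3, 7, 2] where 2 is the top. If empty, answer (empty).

After op 1 (RCL M0): stack=[0] mem=[0,0,0,0]
After op 2 (pop): stack=[empty] mem=[0,0,0,0]
After op 3 (push 7): stack=[7] mem=[0,0,0,0]
After op 4 (push 1): stack=[7,1] mem=[0,0,0,0]
After op 5 (STO M3): stack=[7] mem=[0,0,0,1]
After op 6 (push 20): stack=[7,20] mem=[0,0,0,1]
After op 7 (dup): stack=[7,20,20] mem=[0,0,0,1]
After op 8 (dup): stack=[7,20,20,20] mem=[0,0,0,1]

[7, 20, 20, 20]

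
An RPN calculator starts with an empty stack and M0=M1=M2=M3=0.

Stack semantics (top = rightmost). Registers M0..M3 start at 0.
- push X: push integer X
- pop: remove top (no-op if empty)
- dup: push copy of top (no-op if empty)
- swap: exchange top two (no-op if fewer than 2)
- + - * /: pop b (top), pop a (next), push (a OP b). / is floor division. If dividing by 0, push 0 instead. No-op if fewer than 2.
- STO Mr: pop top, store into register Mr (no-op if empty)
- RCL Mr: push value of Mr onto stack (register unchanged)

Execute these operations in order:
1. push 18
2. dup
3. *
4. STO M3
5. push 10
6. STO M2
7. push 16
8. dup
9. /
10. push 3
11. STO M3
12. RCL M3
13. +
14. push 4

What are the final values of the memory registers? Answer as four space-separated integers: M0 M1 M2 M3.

After op 1 (push 18): stack=[18] mem=[0,0,0,0]
After op 2 (dup): stack=[18,18] mem=[0,0,0,0]
After op 3 (*): stack=[324] mem=[0,0,0,0]
After op 4 (STO M3): stack=[empty] mem=[0,0,0,324]
After op 5 (push 10): stack=[10] mem=[0,0,0,324]
After op 6 (STO M2): stack=[empty] mem=[0,0,10,324]
After op 7 (push 16): stack=[16] mem=[0,0,10,324]
After op 8 (dup): stack=[16,16] mem=[0,0,10,324]
After op 9 (/): stack=[1] mem=[0,0,10,324]
After op 10 (push 3): stack=[1,3] mem=[0,0,10,324]
After op 11 (STO M3): stack=[1] mem=[0,0,10,3]
After op 12 (RCL M3): stack=[1,3] mem=[0,0,10,3]
After op 13 (+): stack=[4] mem=[0,0,10,3]
After op 14 (push 4): stack=[4,4] mem=[0,0,10,3]

Answer: 0 0 10 3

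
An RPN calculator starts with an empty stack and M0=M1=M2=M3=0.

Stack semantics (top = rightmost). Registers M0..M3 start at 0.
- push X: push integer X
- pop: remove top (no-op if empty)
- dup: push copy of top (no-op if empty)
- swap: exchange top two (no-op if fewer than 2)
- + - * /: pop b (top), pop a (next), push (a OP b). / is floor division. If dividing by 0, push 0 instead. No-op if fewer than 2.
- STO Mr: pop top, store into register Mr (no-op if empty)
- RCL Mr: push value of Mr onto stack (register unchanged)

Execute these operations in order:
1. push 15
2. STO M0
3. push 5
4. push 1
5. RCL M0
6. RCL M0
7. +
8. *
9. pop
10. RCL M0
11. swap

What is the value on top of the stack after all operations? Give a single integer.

Answer: 5

Derivation:
After op 1 (push 15): stack=[15] mem=[0,0,0,0]
After op 2 (STO M0): stack=[empty] mem=[15,0,0,0]
After op 3 (push 5): stack=[5] mem=[15,0,0,0]
After op 4 (push 1): stack=[5,1] mem=[15,0,0,0]
After op 5 (RCL M0): stack=[5,1,15] mem=[15,0,0,0]
After op 6 (RCL M0): stack=[5,1,15,15] mem=[15,0,0,0]
After op 7 (+): stack=[5,1,30] mem=[15,0,0,0]
After op 8 (*): stack=[5,30] mem=[15,0,0,0]
After op 9 (pop): stack=[5] mem=[15,0,0,0]
After op 10 (RCL M0): stack=[5,15] mem=[15,0,0,0]
After op 11 (swap): stack=[15,5] mem=[15,0,0,0]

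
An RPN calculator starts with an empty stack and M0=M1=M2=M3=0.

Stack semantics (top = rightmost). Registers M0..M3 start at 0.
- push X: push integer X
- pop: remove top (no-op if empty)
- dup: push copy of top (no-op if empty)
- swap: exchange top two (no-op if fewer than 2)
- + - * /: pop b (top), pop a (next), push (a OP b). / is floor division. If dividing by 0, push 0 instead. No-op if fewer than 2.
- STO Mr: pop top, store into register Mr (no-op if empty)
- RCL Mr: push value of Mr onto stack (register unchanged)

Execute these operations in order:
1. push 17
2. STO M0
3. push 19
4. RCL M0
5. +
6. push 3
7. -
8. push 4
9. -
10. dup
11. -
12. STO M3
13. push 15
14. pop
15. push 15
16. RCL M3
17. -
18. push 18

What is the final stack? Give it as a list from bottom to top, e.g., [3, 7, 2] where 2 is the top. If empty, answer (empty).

Answer: [15, 18]

Derivation:
After op 1 (push 17): stack=[17] mem=[0,0,0,0]
After op 2 (STO M0): stack=[empty] mem=[17,0,0,0]
After op 3 (push 19): stack=[19] mem=[17,0,0,0]
After op 4 (RCL M0): stack=[19,17] mem=[17,0,0,0]
After op 5 (+): stack=[36] mem=[17,0,0,0]
After op 6 (push 3): stack=[36,3] mem=[17,0,0,0]
After op 7 (-): stack=[33] mem=[17,0,0,0]
After op 8 (push 4): stack=[33,4] mem=[17,0,0,0]
After op 9 (-): stack=[29] mem=[17,0,0,0]
After op 10 (dup): stack=[29,29] mem=[17,0,0,0]
After op 11 (-): stack=[0] mem=[17,0,0,0]
After op 12 (STO M3): stack=[empty] mem=[17,0,0,0]
After op 13 (push 15): stack=[15] mem=[17,0,0,0]
After op 14 (pop): stack=[empty] mem=[17,0,0,0]
After op 15 (push 15): stack=[15] mem=[17,0,0,0]
After op 16 (RCL M3): stack=[15,0] mem=[17,0,0,0]
After op 17 (-): stack=[15] mem=[17,0,0,0]
After op 18 (push 18): stack=[15,18] mem=[17,0,0,0]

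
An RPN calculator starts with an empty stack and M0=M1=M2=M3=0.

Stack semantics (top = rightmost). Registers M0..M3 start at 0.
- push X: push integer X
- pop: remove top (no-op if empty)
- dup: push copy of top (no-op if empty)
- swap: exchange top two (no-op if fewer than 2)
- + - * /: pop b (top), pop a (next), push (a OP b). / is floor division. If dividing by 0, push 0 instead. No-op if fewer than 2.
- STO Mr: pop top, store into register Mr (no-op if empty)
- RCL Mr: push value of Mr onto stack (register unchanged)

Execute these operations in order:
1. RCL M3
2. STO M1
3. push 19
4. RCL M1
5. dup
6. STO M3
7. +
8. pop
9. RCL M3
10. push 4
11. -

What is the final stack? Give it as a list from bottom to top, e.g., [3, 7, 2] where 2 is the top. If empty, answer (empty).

After op 1 (RCL M3): stack=[0] mem=[0,0,0,0]
After op 2 (STO M1): stack=[empty] mem=[0,0,0,0]
After op 3 (push 19): stack=[19] mem=[0,0,0,0]
After op 4 (RCL M1): stack=[19,0] mem=[0,0,0,0]
After op 5 (dup): stack=[19,0,0] mem=[0,0,0,0]
After op 6 (STO M3): stack=[19,0] mem=[0,0,0,0]
After op 7 (+): stack=[19] mem=[0,0,0,0]
After op 8 (pop): stack=[empty] mem=[0,0,0,0]
After op 9 (RCL M3): stack=[0] mem=[0,0,0,0]
After op 10 (push 4): stack=[0,4] mem=[0,0,0,0]
After op 11 (-): stack=[-4] mem=[0,0,0,0]

Answer: [-4]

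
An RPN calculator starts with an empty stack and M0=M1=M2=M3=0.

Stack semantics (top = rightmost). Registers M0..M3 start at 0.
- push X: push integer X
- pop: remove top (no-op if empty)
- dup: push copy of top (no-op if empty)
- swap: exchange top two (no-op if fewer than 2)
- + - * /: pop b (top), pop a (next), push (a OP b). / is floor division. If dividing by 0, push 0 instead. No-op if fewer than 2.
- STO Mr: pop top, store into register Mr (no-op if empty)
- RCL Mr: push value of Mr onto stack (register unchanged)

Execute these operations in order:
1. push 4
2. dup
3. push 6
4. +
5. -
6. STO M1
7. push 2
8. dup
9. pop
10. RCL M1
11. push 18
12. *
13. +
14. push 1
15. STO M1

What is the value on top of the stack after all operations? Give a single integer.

Answer: -106

Derivation:
After op 1 (push 4): stack=[4] mem=[0,0,0,0]
After op 2 (dup): stack=[4,4] mem=[0,0,0,0]
After op 3 (push 6): stack=[4,4,6] mem=[0,0,0,0]
After op 4 (+): stack=[4,10] mem=[0,0,0,0]
After op 5 (-): stack=[-6] mem=[0,0,0,0]
After op 6 (STO M1): stack=[empty] mem=[0,-6,0,0]
After op 7 (push 2): stack=[2] mem=[0,-6,0,0]
After op 8 (dup): stack=[2,2] mem=[0,-6,0,0]
After op 9 (pop): stack=[2] mem=[0,-6,0,0]
After op 10 (RCL M1): stack=[2,-6] mem=[0,-6,0,0]
After op 11 (push 18): stack=[2,-6,18] mem=[0,-6,0,0]
After op 12 (*): stack=[2,-108] mem=[0,-6,0,0]
After op 13 (+): stack=[-106] mem=[0,-6,0,0]
After op 14 (push 1): stack=[-106,1] mem=[0,-6,0,0]
After op 15 (STO M1): stack=[-106] mem=[0,1,0,0]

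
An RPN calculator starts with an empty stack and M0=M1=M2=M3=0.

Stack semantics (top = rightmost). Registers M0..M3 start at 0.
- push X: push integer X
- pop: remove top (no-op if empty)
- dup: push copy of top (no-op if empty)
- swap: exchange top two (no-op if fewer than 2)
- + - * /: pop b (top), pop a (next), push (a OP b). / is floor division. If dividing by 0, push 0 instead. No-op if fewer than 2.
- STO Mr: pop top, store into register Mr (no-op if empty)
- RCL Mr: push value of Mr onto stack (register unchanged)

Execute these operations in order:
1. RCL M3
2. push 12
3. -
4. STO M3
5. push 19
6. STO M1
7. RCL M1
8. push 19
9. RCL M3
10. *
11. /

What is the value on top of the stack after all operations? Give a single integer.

Answer: -1

Derivation:
After op 1 (RCL M3): stack=[0] mem=[0,0,0,0]
After op 2 (push 12): stack=[0,12] mem=[0,0,0,0]
After op 3 (-): stack=[-12] mem=[0,0,0,0]
After op 4 (STO M3): stack=[empty] mem=[0,0,0,-12]
After op 5 (push 19): stack=[19] mem=[0,0,0,-12]
After op 6 (STO M1): stack=[empty] mem=[0,19,0,-12]
After op 7 (RCL M1): stack=[19] mem=[0,19,0,-12]
After op 8 (push 19): stack=[19,19] mem=[0,19,0,-12]
After op 9 (RCL M3): stack=[19,19,-12] mem=[0,19,0,-12]
After op 10 (*): stack=[19,-228] mem=[0,19,0,-12]
After op 11 (/): stack=[-1] mem=[0,19,0,-12]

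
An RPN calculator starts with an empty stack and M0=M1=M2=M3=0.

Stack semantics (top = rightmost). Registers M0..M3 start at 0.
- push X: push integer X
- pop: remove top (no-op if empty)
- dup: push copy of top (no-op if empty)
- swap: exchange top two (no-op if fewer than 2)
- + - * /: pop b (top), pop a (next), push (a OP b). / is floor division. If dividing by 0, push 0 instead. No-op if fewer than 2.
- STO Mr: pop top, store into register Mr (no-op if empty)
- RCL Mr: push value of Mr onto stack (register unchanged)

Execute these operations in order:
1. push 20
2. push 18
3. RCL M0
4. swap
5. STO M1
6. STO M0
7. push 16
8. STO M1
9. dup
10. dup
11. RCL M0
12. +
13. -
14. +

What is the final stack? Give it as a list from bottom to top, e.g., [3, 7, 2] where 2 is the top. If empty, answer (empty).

After op 1 (push 20): stack=[20] mem=[0,0,0,0]
After op 2 (push 18): stack=[20,18] mem=[0,0,0,0]
After op 3 (RCL M0): stack=[20,18,0] mem=[0,0,0,0]
After op 4 (swap): stack=[20,0,18] mem=[0,0,0,0]
After op 5 (STO M1): stack=[20,0] mem=[0,18,0,0]
After op 6 (STO M0): stack=[20] mem=[0,18,0,0]
After op 7 (push 16): stack=[20,16] mem=[0,18,0,0]
After op 8 (STO M1): stack=[20] mem=[0,16,0,0]
After op 9 (dup): stack=[20,20] mem=[0,16,0,0]
After op 10 (dup): stack=[20,20,20] mem=[0,16,0,0]
After op 11 (RCL M0): stack=[20,20,20,0] mem=[0,16,0,0]
After op 12 (+): stack=[20,20,20] mem=[0,16,0,0]
After op 13 (-): stack=[20,0] mem=[0,16,0,0]
After op 14 (+): stack=[20] mem=[0,16,0,0]

Answer: [20]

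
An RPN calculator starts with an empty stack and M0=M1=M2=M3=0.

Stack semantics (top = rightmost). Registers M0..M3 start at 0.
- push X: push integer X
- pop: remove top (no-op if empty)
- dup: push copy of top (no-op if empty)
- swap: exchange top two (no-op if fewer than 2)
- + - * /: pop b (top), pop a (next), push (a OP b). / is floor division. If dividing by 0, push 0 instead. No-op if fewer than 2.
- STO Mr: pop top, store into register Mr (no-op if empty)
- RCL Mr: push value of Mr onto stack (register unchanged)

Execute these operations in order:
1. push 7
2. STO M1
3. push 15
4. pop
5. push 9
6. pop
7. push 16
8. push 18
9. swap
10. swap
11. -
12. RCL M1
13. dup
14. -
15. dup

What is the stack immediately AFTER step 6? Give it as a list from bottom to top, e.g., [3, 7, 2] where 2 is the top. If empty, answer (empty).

After op 1 (push 7): stack=[7] mem=[0,0,0,0]
After op 2 (STO M1): stack=[empty] mem=[0,7,0,0]
After op 3 (push 15): stack=[15] mem=[0,7,0,0]
After op 4 (pop): stack=[empty] mem=[0,7,0,0]
After op 5 (push 9): stack=[9] mem=[0,7,0,0]
After op 6 (pop): stack=[empty] mem=[0,7,0,0]

(empty)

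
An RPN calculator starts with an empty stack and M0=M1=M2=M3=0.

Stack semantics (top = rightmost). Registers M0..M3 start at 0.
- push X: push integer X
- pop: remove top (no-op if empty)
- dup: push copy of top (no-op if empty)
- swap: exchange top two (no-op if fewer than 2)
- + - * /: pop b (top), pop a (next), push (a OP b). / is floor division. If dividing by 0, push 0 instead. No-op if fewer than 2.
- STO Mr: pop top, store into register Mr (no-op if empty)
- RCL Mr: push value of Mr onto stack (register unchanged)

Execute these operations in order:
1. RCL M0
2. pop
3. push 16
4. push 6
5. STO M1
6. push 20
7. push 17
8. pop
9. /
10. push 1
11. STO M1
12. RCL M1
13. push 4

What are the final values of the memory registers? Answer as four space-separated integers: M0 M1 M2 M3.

Answer: 0 1 0 0

Derivation:
After op 1 (RCL M0): stack=[0] mem=[0,0,0,0]
After op 2 (pop): stack=[empty] mem=[0,0,0,0]
After op 3 (push 16): stack=[16] mem=[0,0,0,0]
After op 4 (push 6): stack=[16,6] mem=[0,0,0,0]
After op 5 (STO M1): stack=[16] mem=[0,6,0,0]
After op 6 (push 20): stack=[16,20] mem=[0,6,0,0]
After op 7 (push 17): stack=[16,20,17] mem=[0,6,0,0]
After op 8 (pop): stack=[16,20] mem=[0,6,0,0]
After op 9 (/): stack=[0] mem=[0,6,0,0]
After op 10 (push 1): stack=[0,1] mem=[0,6,0,0]
After op 11 (STO M1): stack=[0] mem=[0,1,0,0]
After op 12 (RCL M1): stack=[0,1] mem=[0,1,0,0]
After op 13 (push 4): stack=[0,1,4] mem=[0,1,0,0]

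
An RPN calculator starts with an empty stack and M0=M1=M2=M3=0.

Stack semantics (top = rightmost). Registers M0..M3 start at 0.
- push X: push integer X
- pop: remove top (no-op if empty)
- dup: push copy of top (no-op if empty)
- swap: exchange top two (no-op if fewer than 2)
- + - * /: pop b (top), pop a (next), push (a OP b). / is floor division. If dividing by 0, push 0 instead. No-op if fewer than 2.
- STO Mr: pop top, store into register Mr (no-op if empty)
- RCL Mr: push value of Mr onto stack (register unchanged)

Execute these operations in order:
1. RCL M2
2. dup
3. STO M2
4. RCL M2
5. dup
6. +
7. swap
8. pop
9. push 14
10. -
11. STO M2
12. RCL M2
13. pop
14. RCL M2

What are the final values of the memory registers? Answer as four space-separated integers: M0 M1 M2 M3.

Answer: 0 0 -14 0

Derivation:
After op 1 (RCL M2): stack=[0] mem=[0,0,0,0]
After op 2 (dup): stack=[0,0] mem=[0,0,0,0]
After op 3 (STO M2): stack=[0] mem=[0,0,0,0]
After op 4 (RCL M2): stack=[0,0] mem=[0,0,0,0]
After op 5 (dup): stack=[0,0,0] mem=[0,0,0,0]
After op 6 (+): stack=[0,0] mem=[0,0,0,0]
After op 7 (swap): stack=[0,0] mem=[0,0,0,0]
After op 8 (pop): stack=[0] mem=[0,0,0,0]
After op 9 (push 14): stack=[0,14] mem=[0,0,0,0]
After op 10 (-): stack=[-14] mem=[0,0,0,0]
After op 11 (STO M2): stack=[empty] mem=[0,0,-14,0]
After op 12 (RCL M2): stack=[-14] mem=[0,0,-14,0]
After op 13 (pop): stack=[empty] mem=[0,0,-14,0]
After op 14 (RCL M2): stack=[-14] mem=[0,0,-14,0]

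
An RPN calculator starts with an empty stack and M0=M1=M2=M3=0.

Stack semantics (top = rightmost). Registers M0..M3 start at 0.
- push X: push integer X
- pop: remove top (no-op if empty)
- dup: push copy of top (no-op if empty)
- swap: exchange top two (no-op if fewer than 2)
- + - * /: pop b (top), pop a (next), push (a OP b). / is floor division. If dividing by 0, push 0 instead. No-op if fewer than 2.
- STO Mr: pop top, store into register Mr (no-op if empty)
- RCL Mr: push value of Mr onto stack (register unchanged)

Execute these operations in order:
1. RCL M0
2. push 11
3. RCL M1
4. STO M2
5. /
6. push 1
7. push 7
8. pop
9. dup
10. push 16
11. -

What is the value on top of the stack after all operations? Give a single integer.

After op 1 (RCL M0): stack=[0] mem=[0,0,0,0]
After op 2 (push 11): stack=[0,11] mem=[0,0,0,0]
After op 3 (RCL M1): stack=[0,11,0] mem=[0,0,0,0]
After op 4 (STO M2): stack=[0,11] mem=[0,0,0,0]
After op 5 (/): stack=[0] mem=[0,0,0,0]
After op 6 (push 1): stack=[0,1] mem=[0,0,0,0]
After op 7 (push 7): stack=[0,1,7] mem=[0,0,0,0]
After op 8 (pop): stack=[0,1] mem=[0,0,0,0]
After op 9 (dup): stack=[0,1,1] mem=[0,0,0,0]
After op 10 (push 16): stack=[0,1,1,16] mem=[0,0,0,0]
After op 11 (-): stack=[0,1,-15] mem=[0,0,0,0]

Answer: -15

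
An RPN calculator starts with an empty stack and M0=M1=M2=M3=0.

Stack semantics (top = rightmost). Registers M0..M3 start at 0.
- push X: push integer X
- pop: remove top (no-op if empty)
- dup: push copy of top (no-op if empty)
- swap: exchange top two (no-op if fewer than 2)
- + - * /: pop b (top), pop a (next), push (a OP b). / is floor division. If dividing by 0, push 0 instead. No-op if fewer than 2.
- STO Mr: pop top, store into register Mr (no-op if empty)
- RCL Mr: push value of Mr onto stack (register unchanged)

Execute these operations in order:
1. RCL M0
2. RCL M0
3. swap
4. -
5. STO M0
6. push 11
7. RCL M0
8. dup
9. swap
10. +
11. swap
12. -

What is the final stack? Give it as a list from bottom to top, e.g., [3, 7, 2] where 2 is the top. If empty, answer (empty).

After op 1 (RCL M0): stack=[0] mem=[0,0,0,0]
After op 2 (RCL M0): stack=[0,0] mem=[0,0,0,0]
After op 3 (swap): stack=[0,0] mem=[0,0,0,0]
After op 4 (-): stack=[0] mem=[0,0,0,0]
After op 5 (STO M0): stack=[empty] mem=[0,0,0,0]
After op 6 (push 11): stack=[11] mem=[0,0,0,0]
After op 7 (RCL M0): stack=[11,0] mem=[0,0,0,0]
After op 8 (dup): stack=[11,0,0] mem=[0,0,0,0]
After op 9 (swap): stack=[11,0,0] mem=[0,0,0,0]
After op 10 (+): stack=[11,0] mem=[0,0,0,0]
After op 11 (swap): stack=[0,11] mem=[0,0,0,0]
After op 12 (-): stack=[-11] mem=[0,0,0,0]

Answer: [-11]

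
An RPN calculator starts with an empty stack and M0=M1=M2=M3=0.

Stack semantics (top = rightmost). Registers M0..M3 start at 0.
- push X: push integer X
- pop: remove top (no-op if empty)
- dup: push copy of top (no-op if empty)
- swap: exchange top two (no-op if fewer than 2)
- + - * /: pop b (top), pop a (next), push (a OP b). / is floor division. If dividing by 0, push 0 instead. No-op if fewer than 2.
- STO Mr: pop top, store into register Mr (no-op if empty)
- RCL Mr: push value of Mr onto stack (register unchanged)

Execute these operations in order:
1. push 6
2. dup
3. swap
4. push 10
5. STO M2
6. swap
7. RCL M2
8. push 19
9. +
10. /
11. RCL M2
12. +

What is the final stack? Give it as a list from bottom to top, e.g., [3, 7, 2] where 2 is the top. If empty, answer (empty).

After op 1 (push 6): stack=[6] mem=[0,0,0,0]
After op 2 (dup): stack=[6,6] mem=[0,0,0,0]
After op 3 (swap): stack=[6,6] mem=[0,0,0,0]
After op 4 (push 10): stack=[6,6,10] mem=[0,0,0,0]
After op 5 (STO M2): stack=[6,6] mem=[0,0,10,0]
After op 6 (swap): stack=[6,6] mem=[0,0,10,0]
After op 7 (RCL M2): stack=[6,6,10] mem=[0,0,10,0]
After op 8 (push 19): stack=[6,6,10,19] mem=[0,0,10,0]
After op 9 (+): stack=[6,6,29] mem=[0,0,10,0]
After op 10 (/): stack=[6,0] mem=[0,0,10,0]
After op 11 (RCL M2): stack=[6,0,10] mem=[0,0,10,0]
After op 12 (+): stack=[6,10] mem=[0,0,10,0]

Answer: [6, 10]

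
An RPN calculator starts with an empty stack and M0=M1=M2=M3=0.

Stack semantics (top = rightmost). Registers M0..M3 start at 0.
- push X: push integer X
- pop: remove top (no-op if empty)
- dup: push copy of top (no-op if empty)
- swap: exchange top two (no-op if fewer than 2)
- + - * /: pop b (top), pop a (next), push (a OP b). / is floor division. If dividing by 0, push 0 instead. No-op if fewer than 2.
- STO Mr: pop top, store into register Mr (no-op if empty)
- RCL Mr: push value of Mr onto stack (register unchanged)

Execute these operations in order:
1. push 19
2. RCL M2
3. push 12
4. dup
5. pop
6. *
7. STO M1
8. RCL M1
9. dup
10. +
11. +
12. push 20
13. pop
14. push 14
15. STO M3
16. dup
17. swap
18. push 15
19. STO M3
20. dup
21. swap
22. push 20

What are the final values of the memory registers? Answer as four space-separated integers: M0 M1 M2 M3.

Answer: 0 0 0 15

Derivation:
After op 1 (push 19): stack=[19] mem=[0,0,0,0]
After op 2 (RCL M2): stack=[19,0] mem=[0,0,0,0]
After op 3 (push 12): stack=[19,0,12] mem=[0,0,0,0]
After op 4 (dup): stack=[19,0,12,12] mem=[0,0,0,0]
After op 5 (pop): stack=[19,0,12] mem=[0,0,0,0]
After op 6 (*): stack=[19,0] mem=[0,0,0,0]
After op 7 (STO M1): stack=[19] mem=[0,0,0,0]
After op 8 (RCL M1): stack=[19,0] mem=[0,0,0,0]
After op 9 (dup): stack=[19,0,0] mem=[0,0,0,0]
After op 10 (+): stack=[19,0] mem=[0,0,0,0]
After op 11 (+): stack=[19] mem=[0,0,0,0]
After op 12 (push 20): stack=[19,20] mem=[0,0,0,0]
After op 13 (pop): stack=[19] mem=[0,0,0,0]
After op 14 (push 14): stack=[19,14] mem=[0,0,0,0]
After op 15 (STO M3): stack=[19] mem=[0,0,0,14]
After op 16 (dup): stack=[19,19] mem=[0,0,0,14]
After op 17 (swap): stack=[19,19] mem=[0,0,0,14]
After op 18 (push 15): stack=[19,19,15] mem=[0,0,0,14]
After op 19 (STO M3): stack=[19,19] mem=[0,0,0,15]
After op 20 (dup): stack=[19,19,19] mem=[0,0,0,15]
After op 21 (swap): stack=[19,19,19] mem=[0,0,0,15]
After op 22 (push 20): stack=[19,19,19,20] mem=[0,0,0,15]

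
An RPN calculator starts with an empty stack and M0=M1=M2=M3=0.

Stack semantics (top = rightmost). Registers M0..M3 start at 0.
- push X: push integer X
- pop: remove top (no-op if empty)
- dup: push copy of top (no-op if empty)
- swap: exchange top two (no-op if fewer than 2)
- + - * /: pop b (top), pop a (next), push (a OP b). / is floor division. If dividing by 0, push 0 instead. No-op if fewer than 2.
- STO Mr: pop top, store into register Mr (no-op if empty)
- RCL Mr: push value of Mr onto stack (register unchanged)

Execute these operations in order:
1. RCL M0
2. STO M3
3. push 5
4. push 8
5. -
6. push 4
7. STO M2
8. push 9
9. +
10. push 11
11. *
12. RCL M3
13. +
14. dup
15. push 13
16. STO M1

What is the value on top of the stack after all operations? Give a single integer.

Answer: 66

Derivation:
After op 1 (RCL M0): stack=[0] mem=[0,0,0,0]
After op 2 (STO M3): stack=[empty] mem=[0,0,0,0]
After op 3 (push 5): stack=[5] mem=[0,0,0,0]
After op 4 (push 8): stack=[5,8] mem=[0,0,0,0]
After op 5 (-): stack=[-3] mem=[0,0,0,0]
After op 6 (push 4): stack=[-3,4] mem=[0,0,0,0]
After op 7 (STO M2): stack=[-3] mem=[0,0,4,0]
After op 8 (push 9): stack=[-3,9] mem=[0,0,4,0]
After op 9 (+): stack=[6] mem=[0,0,4,0]
After op 10 (push 11): stack=[6,11] mem=[0,0,4,0]
After op 11 (*): stack=[66] mem=[0,0,4,0]
After op 12 (RCL M3): stack=[66,0] mem=[0,0,4,0]
After op 13 (+): stack=[66] mem=[0,0,4,0]
After op 14 (dup): stack=[66,66] mem=[0,0,4,0]
After op 15 (push 13): stack=[66,66,13] mem=[0,0,4,0]
After op 16 (STO M1): stack=[66,66] mem=[0,13,4,0]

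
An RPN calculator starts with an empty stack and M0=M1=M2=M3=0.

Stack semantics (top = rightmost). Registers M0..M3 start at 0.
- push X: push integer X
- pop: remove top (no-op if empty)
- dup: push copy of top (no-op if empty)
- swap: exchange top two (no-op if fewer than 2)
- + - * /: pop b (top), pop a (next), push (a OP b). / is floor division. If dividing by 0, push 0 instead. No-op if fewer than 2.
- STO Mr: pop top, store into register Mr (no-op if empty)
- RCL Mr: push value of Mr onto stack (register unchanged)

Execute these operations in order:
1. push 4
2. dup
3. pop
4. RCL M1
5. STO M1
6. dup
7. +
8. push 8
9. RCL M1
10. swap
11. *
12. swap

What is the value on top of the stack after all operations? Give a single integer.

Answer: 8

Derivation:
After op 1 (push 4): stack=[4] mem=[0,0,0,0]
After op 2 (dup): stack=[4,4] mem=[0,0,0,0]
After op 3 (pop): stack=[4] mem=[0,0,0,0]
After op 4 (RCL M1): stack=[4,0] mem=[0,0,0,0]
After op 5 (STO M1): stack=[4] mem=[0,0,0,0]
After op 6 (dup): stack=[4,4] mem=[0,0,0,0]
After op 7 (+): stack=[8] mem=[0,0,0,0]
After op 8 (push 8): stack=[8,8] mem=[0,0,0,0]
After op 9 (RCL M1): stack=[8,8,0] mem=[0,0,0,0]
After op 10 (swap): stack=[8,0,8] mem=[0,0,0,0]
After op 11 (*): stack=[8,0] mem=[0,0,0,0]
After op 12 (swap): stack=[0,8] mem=[0,0,0,0]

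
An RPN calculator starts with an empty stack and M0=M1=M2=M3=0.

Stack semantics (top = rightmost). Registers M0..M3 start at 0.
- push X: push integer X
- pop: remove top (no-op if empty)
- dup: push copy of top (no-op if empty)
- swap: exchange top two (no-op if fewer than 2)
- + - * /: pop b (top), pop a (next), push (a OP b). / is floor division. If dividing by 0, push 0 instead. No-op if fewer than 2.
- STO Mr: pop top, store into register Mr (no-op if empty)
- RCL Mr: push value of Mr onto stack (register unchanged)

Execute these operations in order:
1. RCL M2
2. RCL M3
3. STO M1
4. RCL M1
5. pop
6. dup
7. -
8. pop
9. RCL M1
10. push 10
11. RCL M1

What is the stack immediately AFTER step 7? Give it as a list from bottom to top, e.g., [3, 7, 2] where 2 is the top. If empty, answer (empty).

After op 1 (RCL M2): stack=[0] mem=[0,0,0,0]
After op 2 (RCL M3): stack=[0,0] mem=[0,0,0,0]
After op 3 (STO M1): stack=[0] mem=[0,0,0,0]
After op 4 (RCL M1): stack=[0,0] mem=[0,0,0,0]
After op 5 (pop): stack=[0] mem=[0,0,0,0]
After op 6 (dup): stack=[0,0] mem=[0,0,0,0]
After op 7 (-): stack=[0] mem=[0,0,0,0]

[0]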